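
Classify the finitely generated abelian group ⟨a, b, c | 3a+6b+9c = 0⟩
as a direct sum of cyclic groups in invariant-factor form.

rank_ℚ(R)=1; free=3−1=2
SNF(R) diag = [3] → torsion [3]

Answer: M ≅ ℤ^2 ⊕ ℤ/3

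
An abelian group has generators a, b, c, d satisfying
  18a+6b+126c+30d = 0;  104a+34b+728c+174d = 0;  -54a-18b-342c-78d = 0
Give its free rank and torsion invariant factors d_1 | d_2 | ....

Answer: M ≅ ℤ^1 ⊕ ℤ/2 ⊕ ℤ/6 ⊕ ℤ/12

Derivation:
rank_ℚ(R)=3; free=4−3=1
SNF(R) diag = [2, 6, 12] → torsion [2, 6, 12]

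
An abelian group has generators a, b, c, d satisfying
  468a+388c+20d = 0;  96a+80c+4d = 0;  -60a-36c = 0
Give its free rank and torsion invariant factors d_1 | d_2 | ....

Answer: M ≅ ℤ^1 ⊕ ℤ/4 ⊕ ℤ/12 ⊕ ℤ/24

Derivation:
rank_ℚ(R)=3; free=4−3=1
SNF(R) diag = [4, 12, 24] → torsion [4, 12, 24]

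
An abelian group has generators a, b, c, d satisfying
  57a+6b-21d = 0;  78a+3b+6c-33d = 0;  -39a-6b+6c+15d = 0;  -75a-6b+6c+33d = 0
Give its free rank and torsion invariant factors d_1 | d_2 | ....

Answer: M ≅ ℤ/3 ⊕ ℤ/3 ⊕ ℤ/6 ⊕ ℤ/18

Derivation:
rank_ℚ(R)=4; free=4−4=0
SNF(R) diag = [3, 3, 6, 18] → torsion [3, 3, 6, 18]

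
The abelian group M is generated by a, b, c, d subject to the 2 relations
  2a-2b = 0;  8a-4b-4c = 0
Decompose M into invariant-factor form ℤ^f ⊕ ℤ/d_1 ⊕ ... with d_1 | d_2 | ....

rank_ℚ(R)=2; free=4−2=2
SNF(R) diag = [2, 4] → torsion [2, 4]

Answer: M ≅ ℤ^2 ⊕ ℤ/2 ⊕ ℤ/4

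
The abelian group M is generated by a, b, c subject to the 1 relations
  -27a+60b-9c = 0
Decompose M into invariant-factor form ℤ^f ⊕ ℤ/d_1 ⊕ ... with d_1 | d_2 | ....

rank_ℚ(R)=1; free=3−1=2
SNF(R) diag = [3] → torsion [3]

Answer: M ≅ ℤ^2 ⊕ ℤ/3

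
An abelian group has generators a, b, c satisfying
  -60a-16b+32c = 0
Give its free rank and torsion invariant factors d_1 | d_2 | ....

Answer: M ≅ ℤ^2 ⊕ ℤ/4

Derivation:
rank_ℚ(R)=1; free=3−1=2
SNF(R) diag = [4] → torsion [4]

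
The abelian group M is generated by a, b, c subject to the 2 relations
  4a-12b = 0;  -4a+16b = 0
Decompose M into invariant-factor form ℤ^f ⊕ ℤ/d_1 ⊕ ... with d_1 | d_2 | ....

rank_ℚ(R)=2; free=3−2=1
SNF(R) diag = [4, 4] → torsion [4, 4]

Answer: M ≅ ℤ^1 ⊕ ℤ/4 ⊕ ℤ/4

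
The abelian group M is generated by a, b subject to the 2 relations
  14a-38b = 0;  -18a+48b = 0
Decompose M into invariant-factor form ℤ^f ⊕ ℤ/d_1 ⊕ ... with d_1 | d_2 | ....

Answer: M ≅ ℤ/2 ⊕ ℤ/6

Derivation:
rank_ℚ(R)=2; free=2−2=0
SNF(R) diag = [2, 6] → torsion [2, 6]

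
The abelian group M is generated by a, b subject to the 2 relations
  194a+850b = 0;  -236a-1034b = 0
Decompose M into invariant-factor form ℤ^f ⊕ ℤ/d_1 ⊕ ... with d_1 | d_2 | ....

Answer: M ≅ ℤ/2 ⊕ ℤ/2

Derivation:
rank_ℚ(R)=2; free=2−2=0
SNF(R) diag = [2, 2] → torsion [2, 2]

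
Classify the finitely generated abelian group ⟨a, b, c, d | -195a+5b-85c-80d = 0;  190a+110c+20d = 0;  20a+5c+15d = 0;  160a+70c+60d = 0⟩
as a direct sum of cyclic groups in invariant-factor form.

Answer: M ≅ ℤ/5 ⊕ ℤ/5 ⊕ ℤ/10 ⊕ ℤ/30

Derivation:
rank_ℚ(R)=4; free=4−4=0
SNF(R) diag = [5, 5, 10, 30] → torsion [5, 5, 10, 30]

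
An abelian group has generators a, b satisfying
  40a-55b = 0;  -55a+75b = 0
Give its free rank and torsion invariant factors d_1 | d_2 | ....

Answer: M ≅ ℤ/5 ⊕ ℤ/5

Derivation:
rank_ℚ(R)=2; free=2−2=0
SNF(R) diag = [5, 5] → torsion [5, 5]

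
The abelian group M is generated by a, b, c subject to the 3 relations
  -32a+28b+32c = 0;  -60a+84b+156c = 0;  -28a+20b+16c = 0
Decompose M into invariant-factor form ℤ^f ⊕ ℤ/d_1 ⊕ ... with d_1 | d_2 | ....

rank_ℚ(R)=3; free=3−3=0
SNF(R) diag = [4, 12, 36] → torsion [4, 12, 36]

Answer: M ≅ ℤ/4 ⊕ ℤ/12 ⊕ ℤ/36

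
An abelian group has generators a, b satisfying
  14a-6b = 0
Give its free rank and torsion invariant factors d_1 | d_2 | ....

rank_ℚ(R)=1; free=2−1=1
SNF(R) diag = [2] → torsion [2]

Answer: M ≅ ℤ^1 ⊕ ℤ/2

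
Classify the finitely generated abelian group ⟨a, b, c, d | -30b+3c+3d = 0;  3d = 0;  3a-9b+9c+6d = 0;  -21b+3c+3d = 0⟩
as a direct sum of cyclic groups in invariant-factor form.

rank_ℚ(R)=4; free=4−4=0
SNF(R) diag = [3, 3, 3, 9] → torsion [3, 3, 3, 9]

Answer: M ≅ ℤ/3 ⊕ ℤ/3 ⊕ ℤ/3 ⊕ ℤ/9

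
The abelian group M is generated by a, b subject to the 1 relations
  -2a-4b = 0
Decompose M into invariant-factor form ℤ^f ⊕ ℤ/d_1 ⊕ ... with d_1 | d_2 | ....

rank_ℚ(R)=1; free=2−1=1
SNF(R) diag = [2] → torsion [2]

Answer: M ≅ ℤ^1 ⊕ ℤ/2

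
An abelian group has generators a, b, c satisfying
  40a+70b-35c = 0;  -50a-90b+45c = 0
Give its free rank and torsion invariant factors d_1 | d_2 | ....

Answer: M ≅ ℤ^1 ⊕ ℤ/5 ⊕ ℤ/10

Derivation:
rank_ℚ(R)=2; free=3−2=1
SNF(R) diag = [5, 10] → torsion [5, 10]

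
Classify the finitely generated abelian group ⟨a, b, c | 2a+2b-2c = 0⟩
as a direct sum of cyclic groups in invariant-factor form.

rank_ℚ(R)=1; free=3−1=2
SNF(R) diag = [2] → torsion [2]

Answer: M ≅ ℤ^2 ⊕ ℤ/2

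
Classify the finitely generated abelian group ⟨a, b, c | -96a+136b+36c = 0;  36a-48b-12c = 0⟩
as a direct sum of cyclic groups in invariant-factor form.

Answer: M ≅ ℤ^1 ⊕ ℤ/4 ⊕ ℤ/12

Derivation:
rank_ℚ(R)=2; free=3−2=1
SNF(R) diag = [4, 12] → torsion [4, 12]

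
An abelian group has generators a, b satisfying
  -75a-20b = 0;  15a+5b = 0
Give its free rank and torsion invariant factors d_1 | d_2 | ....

Answer: M ≅ ℤ/5 ⊕ ℤ/15

Derivation:
rank_ℚ(R)=2; free=2−2=0
SNF(R) diag = [5, 15] → torsion [5, 15]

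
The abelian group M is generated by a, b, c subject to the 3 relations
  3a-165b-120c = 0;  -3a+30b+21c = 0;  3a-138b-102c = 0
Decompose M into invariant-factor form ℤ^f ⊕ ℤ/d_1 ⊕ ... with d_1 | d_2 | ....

rank_ℚ(R)=3; free=3−3=0
SNF(R) diag = [3, 9, 27] → torsion [3, 9, 27]

Answer: M ≅ ℤ/3 ⊕ ℤ/9 ⊕ ℤ/27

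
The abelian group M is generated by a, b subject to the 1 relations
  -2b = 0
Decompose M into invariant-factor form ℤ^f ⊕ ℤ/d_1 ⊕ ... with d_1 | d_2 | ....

rank_ℚ(R)=1; free=2−1=1
SNF(R) diag = [2] → torsion [2]

Answer: M ≅ ℤ^1 ⊕ ℤ/2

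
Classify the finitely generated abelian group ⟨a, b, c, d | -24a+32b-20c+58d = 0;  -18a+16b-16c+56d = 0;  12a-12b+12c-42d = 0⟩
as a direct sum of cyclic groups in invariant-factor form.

Answer: M ≅ ℤ^1 ⊕ ℤ/2 ⊕ ℤ/6 ⊕ ℤ/12

Derivation:
rank_ℚ(R)=3; free=4−3=1
SNF(R) diag = [2, 6, 12] → torsion [2, 6, 12]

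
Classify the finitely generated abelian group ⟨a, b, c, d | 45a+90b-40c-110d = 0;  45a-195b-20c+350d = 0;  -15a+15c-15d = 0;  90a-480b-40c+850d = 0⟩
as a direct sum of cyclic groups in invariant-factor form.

rank_ℚ(R)=4; free=4−4=0
SNF(R) diag = [5, 15, 15, 30] → torsion [5, 15, 15, 30]

Answer: M ≅ ℤ/5 ⊕ ℤ/15 ⊕ ℤ/15 ⊕ ℤ/30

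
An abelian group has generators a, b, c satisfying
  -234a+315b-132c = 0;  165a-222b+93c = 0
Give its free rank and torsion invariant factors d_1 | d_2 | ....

Answer: M ≅ ℤ^1 ⊕ ℤ/3 ⊕ ℤ/3

Derivation:
rank_ℚ(R)=2; free=3−2=1
SNF(R) diag = [3, 3] → torsion [3, 3]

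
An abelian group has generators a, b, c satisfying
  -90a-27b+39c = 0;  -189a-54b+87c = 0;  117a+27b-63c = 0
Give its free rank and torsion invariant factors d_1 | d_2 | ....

Answer: M ≅ ℤ/3 ⊕ ℤ/9 ⊕ ℤ/27

Derivation:
rank_ℚ(R)=3; free=3−3=0
SNF(R) diag = [3, 9, 27] → torsion [3, 9, 27]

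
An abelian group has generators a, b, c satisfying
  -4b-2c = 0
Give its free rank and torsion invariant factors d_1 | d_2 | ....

Answer: M ≅ ℤ^2 ⊕ ℤ/2

Derivation:
rank_ℚ(R)=1; free=3−1=2
SNF(R) diag = [2] → torsion [2]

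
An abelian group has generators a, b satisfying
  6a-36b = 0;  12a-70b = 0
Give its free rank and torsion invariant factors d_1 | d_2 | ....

Answer: M ≅ ℤ/2 ⊕ ℤ/6

Derivation:
rank_ℚ(R)=2; free=2−2=0
SNF(R) diag = [2, 6] → torsion [2, 6]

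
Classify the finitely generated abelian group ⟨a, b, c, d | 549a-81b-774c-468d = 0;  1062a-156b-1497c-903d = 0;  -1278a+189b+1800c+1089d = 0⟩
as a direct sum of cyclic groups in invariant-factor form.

Answer: M ≅ ℤ^1 ⊕ ℤ/3 ⊕ ℤ/9 ⊕ ℤ/27

Derivation:
rank_ℚ(R)=3; free=4−3=1
SNF(R) diag = [3, 9, 27] → torsion [3, 9, 27]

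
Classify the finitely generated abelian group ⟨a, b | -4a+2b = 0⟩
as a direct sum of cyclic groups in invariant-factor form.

rank_ℚ(R)=1; free=2−1=1
SNF(R) diag = [2] → torsion [2]

Answer: M ≅ ℤ^1 ⊕ ℤ/2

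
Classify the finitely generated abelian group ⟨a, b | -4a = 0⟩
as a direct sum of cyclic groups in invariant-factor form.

Answer: M ≅ ℤ^1 ⊕ ℤ/4

Derivation:
rank_ℚ(R)=1; free=2−1=1
SNF(R) diag = [4] → torsion [4]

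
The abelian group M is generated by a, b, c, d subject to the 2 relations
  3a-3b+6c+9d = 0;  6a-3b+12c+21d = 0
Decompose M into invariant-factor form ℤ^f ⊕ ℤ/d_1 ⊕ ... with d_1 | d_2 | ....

rank_ℚ(R)=2; free=4−2=2
SNF(R) diag = [3, 3] → torsion [3, 3]

Answer: M ≅ ℤ^2 ⊕ ℤ/3 ⊕ ℤ/3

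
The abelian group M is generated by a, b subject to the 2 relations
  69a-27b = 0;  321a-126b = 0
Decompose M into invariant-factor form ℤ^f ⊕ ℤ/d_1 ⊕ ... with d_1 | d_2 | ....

Answer: M ≅ ℤ/3 ⊕ ℤ/9

Derivation:
rank_ℚ(R)=2; free=2−2=0
SNF(R) diag = [3, 9] → torsion [3, 9]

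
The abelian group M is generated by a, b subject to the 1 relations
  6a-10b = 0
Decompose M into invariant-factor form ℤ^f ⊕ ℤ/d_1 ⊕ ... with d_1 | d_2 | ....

Answer: M ≅ ℤ^1 ⊕ ℤ/2

Derivation:
rank_ℚ(R)=1; free=2−1=1
SNF(R) diag = [2] → torsion [2]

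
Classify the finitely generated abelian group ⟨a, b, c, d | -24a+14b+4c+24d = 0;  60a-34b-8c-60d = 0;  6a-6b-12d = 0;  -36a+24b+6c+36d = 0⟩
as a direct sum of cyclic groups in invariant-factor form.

Answer: M ≅ ℤ/2 ⊕ ℤ/6 ⊕ ℤ/6 ⊕ ℤ/12

Derivation:
rank_ℚ(R)=4; free=4−4=0
SNF(R) diag = [2, 6, 6, 12] → torsion [2, 6, 6, 12]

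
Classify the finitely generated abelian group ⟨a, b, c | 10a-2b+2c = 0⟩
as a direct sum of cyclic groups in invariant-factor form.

rank_ℚ(R)=1; free=3−1=2
SNF(R) diag = [2] → torsion [2]

Answer: M ≅ ℤ^2 ⊕ ℤ/2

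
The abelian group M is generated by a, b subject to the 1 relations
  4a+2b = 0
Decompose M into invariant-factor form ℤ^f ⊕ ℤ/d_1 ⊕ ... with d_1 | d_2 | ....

rank_ℚ(R)=1; free=2−1=1
SNF(R) diag = [2] → torsion [2]

Answer: M ≅ ℤ^1 ⊕ ℤ/2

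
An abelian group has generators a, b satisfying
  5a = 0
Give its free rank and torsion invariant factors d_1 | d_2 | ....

Answer: M ≅ ℤ^1 ⊕ ℤ/5

Derivation:
rank_ℚ(R)=1; free=2−1=1
SNF(R) diag = [5] → torsion [5]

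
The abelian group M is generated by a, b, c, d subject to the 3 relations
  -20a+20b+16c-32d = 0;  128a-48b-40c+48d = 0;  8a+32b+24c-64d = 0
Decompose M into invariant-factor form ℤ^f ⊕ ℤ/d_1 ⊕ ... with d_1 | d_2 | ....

rank_ℚ(R)=3; free=4−3=1
SNF(R) diag = [4, 8, 8] → torsion [4, 8, 8]

Answer: M ≅ ℤ^1 ⊕ ℤ/4 ⊕ ℤ/8 ⊕ ℤ/8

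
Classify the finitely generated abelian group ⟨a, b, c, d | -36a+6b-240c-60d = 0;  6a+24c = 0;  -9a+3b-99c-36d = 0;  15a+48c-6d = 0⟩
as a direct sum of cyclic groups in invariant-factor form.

rank_ℚ(R)=4; free=4−4=0
SNF(R) diag = [3, 3, 6, 12] → torsion [3, 3, 6, 12]

Answer: M ≅ ℤ/3 ⊕ ℤ/3 ⊕ ℤ/6 ⊕ ℤ/12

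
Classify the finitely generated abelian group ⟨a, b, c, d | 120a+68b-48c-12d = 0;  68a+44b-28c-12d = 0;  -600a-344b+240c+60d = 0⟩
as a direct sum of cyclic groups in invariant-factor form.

rank_ℚ(R)=3; free=4−3=1
SNF(R) diag = [4, 4, 12] → torsion [4, 4, 12]

Answer: M ≅ ℤ^1 ⊕ ℤ/4 ⊕ ℤ/4 ⊕ ℤ/12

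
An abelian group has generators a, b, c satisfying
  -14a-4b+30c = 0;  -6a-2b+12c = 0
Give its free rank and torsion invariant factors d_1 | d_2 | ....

Answer: M ≅ ℤ^1 ⊕ ℤ/2 ⊕ ℤ/2

Derivation:
rank_ℚ(R)=2; free=3−2=1
SNF(R) diag = [2, 2] → torsion [2, 2]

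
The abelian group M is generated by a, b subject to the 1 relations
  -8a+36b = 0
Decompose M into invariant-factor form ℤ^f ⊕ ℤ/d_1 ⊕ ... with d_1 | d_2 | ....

rank_ℚ(R)=1; free=2−1=1
SNF(R) diag = [4] → torsion [4]

Answer: M ≅ ℤ^1 ⊕ ℤ/4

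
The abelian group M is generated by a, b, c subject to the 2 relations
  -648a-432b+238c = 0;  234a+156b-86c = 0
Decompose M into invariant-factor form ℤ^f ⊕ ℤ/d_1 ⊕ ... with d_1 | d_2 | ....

rank_ℚ(R)=2; free=3−2=1
SNF(R) diag = [2, 6] → torsion [2, 6]

Answer: M ≅ ℤ^1 ⊕ ℤ/2 ⊕ ℤ/6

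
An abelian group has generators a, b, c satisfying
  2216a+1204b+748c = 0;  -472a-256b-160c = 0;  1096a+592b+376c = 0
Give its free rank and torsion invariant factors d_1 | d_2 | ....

rank_ℚ(R)=3; free=3−3=0
SNF(R) diag = [4, 8, 24] → torsion [4, 8, 24]

Answer: M ≅ ℤ/4 ⊕ ℤ/8 ⊕ ℤ/24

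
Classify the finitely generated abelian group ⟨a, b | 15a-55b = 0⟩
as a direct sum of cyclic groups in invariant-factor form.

Answer: M ≅ ℤ^1 ⊕ ℤ/5

Derivation:
rank_ℚ(R)=1; free=2−1=1
SNF(R) diag = [5] → torsion [5]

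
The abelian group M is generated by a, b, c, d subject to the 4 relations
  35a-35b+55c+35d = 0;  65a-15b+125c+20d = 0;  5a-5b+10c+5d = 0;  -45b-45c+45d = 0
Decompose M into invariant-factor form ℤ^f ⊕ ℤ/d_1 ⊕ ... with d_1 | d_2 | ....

rank_ℚ(R)=4; free=4−4=0
SNF(R) diag = [5, 5, 15, 45] → torsion [5, 5, 15, 45]

Answer: M ≅ ℤ/5 ⊕ ℤ/5 ⊕ ℤ/15 ⊕ ℤ/45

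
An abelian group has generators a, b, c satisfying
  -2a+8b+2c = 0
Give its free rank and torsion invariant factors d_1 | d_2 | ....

rank_ℚ(R)=1; free=3−1=2
SNF(R) diag = [2] → torsion [2]

Answer: M ≅ ℤ^2 ⊕ ℤ/2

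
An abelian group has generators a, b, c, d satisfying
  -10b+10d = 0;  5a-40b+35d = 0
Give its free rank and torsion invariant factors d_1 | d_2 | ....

rank_ℚ(R)=2; free=4−2=2
SNF(R) diag = [5, 10] → torsion [5, 10]

Answer: M ≅ ℤ^2 ⊕ ℤ/5 ⊕ ℤ/10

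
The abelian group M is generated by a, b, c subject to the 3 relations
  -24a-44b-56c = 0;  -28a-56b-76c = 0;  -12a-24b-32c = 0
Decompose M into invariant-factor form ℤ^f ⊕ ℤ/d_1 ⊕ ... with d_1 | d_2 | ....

rank_ℚ(R)=3; free=3−3=0
SNF(R) diag = [4, 4, 4] → torsion [4, 4, 4]

Answer: M ≅ ℤ/4 ⊕ ℤ/4 ⊕ ℤ/4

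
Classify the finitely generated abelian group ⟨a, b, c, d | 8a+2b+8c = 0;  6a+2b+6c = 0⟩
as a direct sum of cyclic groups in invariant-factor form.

rank_ℚ(R)=2; free=4−2=2
SNF(R) diag = [2, 2] → torsion [2, 2]

Answer: M ≅ ℤ^2 ⊕ ℤ/2 ⊕ ℤ/2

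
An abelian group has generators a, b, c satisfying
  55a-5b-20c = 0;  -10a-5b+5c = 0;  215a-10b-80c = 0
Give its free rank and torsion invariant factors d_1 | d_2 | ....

rank_ℚ(R)=3; free=3−3=0
SNF(R) diag = [5, 5, 5] → torsion [5, 5, 5]

Answer: M ≅ ℤ/5 ⊕ ℤ/5 ⊕ ℤ/5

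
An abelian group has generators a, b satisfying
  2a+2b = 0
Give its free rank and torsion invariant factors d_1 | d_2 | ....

rank_ℚ(R)=1; free=2−1=1
SNF(R) diag = [2] → torsion [2]

Answer: M ≅ ℤ^1 ⊕ ℤ/2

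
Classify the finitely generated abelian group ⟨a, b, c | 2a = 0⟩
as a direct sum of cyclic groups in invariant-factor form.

rank_ℚ(R)=1; free=3−1=2
SNF(R) diag = [2] → torsion [2]

Answer: M ≅ ℤ^2 ⊕ ℤ/2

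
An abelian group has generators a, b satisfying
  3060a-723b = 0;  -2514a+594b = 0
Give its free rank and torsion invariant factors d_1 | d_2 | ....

rank_ℚ(R)=2; free=2−2=0
SNF(R) diag = [3, 6] → torsion [3, 6]

Answer: M ≅ ℤ/3 ⊕ ℤ/6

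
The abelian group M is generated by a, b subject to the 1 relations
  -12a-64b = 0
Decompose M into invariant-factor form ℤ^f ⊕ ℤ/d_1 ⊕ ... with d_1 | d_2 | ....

rank_ℚ(R)=1; free=2−1=1
SNF(R) diag = [4] → torsion [4]

Answer: M ≅ ℤ^1 ⊕ ℤ/4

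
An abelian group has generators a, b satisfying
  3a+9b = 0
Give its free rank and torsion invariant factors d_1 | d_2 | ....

Answer: M ≅ ℤ^1 ⊕ ℤ/3

Derivation:
rank_ℚ(R)=1; free=2−1=1
SNF(R) diag = [3] → torsion [3]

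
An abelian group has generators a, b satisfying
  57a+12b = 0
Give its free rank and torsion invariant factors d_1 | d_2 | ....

Answer: M ≅ ℤ^1 ⊕ ℤ/3

Derivation:
rank_ℚ(R)=1; free=2−1=1
SNF(R) diag = [3] → torsion [3]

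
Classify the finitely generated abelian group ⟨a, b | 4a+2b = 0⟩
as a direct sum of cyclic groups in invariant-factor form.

Answer: M ≅ ℤ^1 ⊕ ℤ/2

Derivation:
rank_ℚ(R)=1; free=2−1=1
SNF(R) diag = [2] → torsion [2]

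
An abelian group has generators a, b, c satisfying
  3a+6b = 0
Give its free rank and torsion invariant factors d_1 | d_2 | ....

Answer: M ≅ ℤ^2 ⊕ ℤ/3

Derivation:
rank_ℚ(R)=1; free=3−1=2
SNF(R) diag = [3] → torsion [3]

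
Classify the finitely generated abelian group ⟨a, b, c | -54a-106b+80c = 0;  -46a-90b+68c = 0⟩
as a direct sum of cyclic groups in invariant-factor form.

rank_ℚ(R)=2; free=3−2=1
SNF(R) diag = [2, 4] → torsion [2, 4]

Answer: M ≅ ℤ^1 ⊕ ℤ/2 ⊕ ℤ/4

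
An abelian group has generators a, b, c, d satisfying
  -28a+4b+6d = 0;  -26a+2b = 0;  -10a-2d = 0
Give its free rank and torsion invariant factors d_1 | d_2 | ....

rank_ℚ(R)=3; free=4−3=1
SNF(R) diag = [2, 2, 6] → torsion [2, 2, 6]

Answer: M ≅ ℤ^1 ⊕ ℤ/2 ⊕ ℤ/2 ⊕ ℤ/6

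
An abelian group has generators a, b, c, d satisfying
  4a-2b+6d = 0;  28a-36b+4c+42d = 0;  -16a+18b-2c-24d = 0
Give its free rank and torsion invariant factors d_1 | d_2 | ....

Answer: M ≅ ℤ^1 ⊕ ℤ/2 ⊕ ℤ/2 ⊕ ℤ/2

Derivation:
rank_ℚ(R)=3; free=4−3=1
SNF(R) diag = [2, 2, 2] → torsion [2, 2, 2]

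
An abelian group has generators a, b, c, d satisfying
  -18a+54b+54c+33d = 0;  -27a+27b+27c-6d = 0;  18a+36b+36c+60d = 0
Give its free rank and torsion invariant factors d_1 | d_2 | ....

rank_ℚ(R)=3; free=4−3=1
SNF(R) diag = [3, 9, 18] → torsion [3, 9, 18]

Answer: M ≅ ℤ^1 ⊕ ℤ/3 ⊕ ℤ/9 ⊕ ℤ/18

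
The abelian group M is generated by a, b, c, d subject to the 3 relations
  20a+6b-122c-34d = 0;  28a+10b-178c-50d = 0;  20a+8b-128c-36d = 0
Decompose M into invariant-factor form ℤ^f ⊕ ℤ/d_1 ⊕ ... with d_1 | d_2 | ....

rank_ℚ(R)=3; free=4−3=1
SNF(R) diag = [2, 4, 4] → torsion [2, 4, 4]

Answer: M ≅ ℤ^1 ⊕ ℤ/2 ⊕ ℤ/4 ⊕ ℤ/4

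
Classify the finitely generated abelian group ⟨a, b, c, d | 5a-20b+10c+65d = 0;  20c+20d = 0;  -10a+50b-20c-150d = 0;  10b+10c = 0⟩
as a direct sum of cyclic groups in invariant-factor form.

Answer: M ≅ ℤ/5 ⊕ ℤ/10 ⊕ ℤ/10 ⊕ ℤ/20

Derivation:
rank_ℚ(R)=4; free=4−4=0
SNF(R) diag = [5, 10, 10, 20] → torsion [5, 10, 10, 20]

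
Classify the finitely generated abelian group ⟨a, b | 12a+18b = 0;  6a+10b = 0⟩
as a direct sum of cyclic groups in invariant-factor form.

Answer: M ≅ ℤ/2 ⊕ ℤ/6

Derivation:
rank_ℚ(R)=2; free=2−2=0
SNF(R) diag = [2, 6] → torsion [2, 6]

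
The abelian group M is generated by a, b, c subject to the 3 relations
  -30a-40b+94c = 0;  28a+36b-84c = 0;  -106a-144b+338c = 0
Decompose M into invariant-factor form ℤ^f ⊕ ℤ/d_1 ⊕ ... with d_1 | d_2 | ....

rank_ℚ(R)=3; free=3−3=0
SNF(R) diag = [2, 4, 8] → torsion [2, 4, 8]

Answer: M ≅ ℤ/2 ⊕ ℤ/4 ⊕ ℤ/8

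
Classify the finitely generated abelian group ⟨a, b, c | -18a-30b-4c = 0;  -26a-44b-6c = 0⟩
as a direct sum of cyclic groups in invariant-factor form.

Answer: M ≅ ℤ^1 ⊕ ℤ/2 ⊕ ℤ/2

Derivation:
rank_ℚ(R)=2; free=3−2=1
SNF(R) diag = [2, 2] → torsion [2, 2]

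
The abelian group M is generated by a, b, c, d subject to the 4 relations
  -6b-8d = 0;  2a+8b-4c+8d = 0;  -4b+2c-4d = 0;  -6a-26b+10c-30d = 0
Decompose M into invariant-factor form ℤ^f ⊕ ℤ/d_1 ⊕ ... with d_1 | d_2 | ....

Answer: M ≅ ℤ/2 ⊕ ℤ/2 ⊕ ℤ/2 ⊕ ℤ/6

Derivation:
rank_ℚ(R)=4; free=4−4=0
SNF(R) diag = [2, 2, 2, 6] → torsion [2, 2, 2, 6]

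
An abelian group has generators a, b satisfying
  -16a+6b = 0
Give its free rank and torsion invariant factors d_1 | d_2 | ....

rank_ℚ(R)=1; free=2−1=1
SNF(R) diag = [2] → torsion [2]

Answer: M ≅ ℤ^1 ⊕ ℤ/2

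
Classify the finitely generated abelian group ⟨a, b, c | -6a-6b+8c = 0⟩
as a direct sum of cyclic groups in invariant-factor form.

rank_ℚ(R)=1; free=3−1=2
SNF(R) diag = [2] → torsion [2]

Answer: M ≅ ℤ^2 ⊕ ℤ/2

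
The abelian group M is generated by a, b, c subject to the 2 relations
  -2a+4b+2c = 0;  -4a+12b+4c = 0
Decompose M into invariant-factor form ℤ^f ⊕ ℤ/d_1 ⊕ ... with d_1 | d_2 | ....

Answer: M ≅ ℤ^1 ⊕ ℤ/2 ⊕ ℤ/4

Derivation:
rank_ℚ(R)=2; free=3−2=1
SNF(R) diag = [2, 4] → torsion [2, 4]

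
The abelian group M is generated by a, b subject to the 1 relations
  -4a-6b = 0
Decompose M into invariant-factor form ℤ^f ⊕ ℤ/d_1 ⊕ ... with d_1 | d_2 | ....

Answer: M ≅ ℤ^1 ⊕ ℤ/2

Derivation:
rank_ℚ(R)=1; free=2−1=1
SNF(R) diag = [2] → torsion [2]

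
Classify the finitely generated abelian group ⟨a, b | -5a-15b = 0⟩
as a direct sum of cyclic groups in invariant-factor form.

rank_ℚ(R)=1; free=2−1=1
SNF(R) diag = [5] → torsion [5]

Answer: M ≅ ℤ^1 ⊕ ℤ/5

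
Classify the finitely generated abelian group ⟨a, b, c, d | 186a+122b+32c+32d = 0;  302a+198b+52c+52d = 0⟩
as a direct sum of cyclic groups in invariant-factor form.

Answer: M ≅ ℤ^2 ⊕ ℤ/2 ⊕ ℤ/4

Derivation:
rank_ℚ(R)=2; free=4−2=2
SNF(R) diag = [2, 4] → torsion [2, 4]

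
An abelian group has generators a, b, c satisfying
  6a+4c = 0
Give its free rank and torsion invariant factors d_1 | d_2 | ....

Answer: M ≅ ℤ^2 ⊕ ℤ/2

Derivation:
rank_ℚ(R)=1; free=3−1=2
SNF(R) diag = [2] → torsion [2]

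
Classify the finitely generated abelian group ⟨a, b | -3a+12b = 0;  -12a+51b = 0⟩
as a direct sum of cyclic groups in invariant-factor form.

rank_ℚ(R)=2; free=2−2=0
SNF(R) diag = [3, 3] → torsion [3, 3]

Answer: M ≅ ℤ/3 ⊕ ℤ/3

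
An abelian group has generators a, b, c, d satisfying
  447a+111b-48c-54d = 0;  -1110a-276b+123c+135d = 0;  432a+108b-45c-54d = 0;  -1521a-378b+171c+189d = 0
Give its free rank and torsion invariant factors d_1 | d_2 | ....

Answer: M ≅ ℤ/3 ⊕ ℤ/9 ⊕ ℤ/9 ⊕ ℤ/27

Derivation:
rank_ℚ(R)=4; free=4−4=0
SNF(R) diag = [3, 9, 9, 27] → torsion [3, 9, 9, 27]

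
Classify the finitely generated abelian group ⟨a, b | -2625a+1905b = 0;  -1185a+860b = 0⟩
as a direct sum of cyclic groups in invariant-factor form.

Answer: M ≅ ℤ/5 ⊕ ℤ/15

Derivation:
rank_ℚ(R)=2; free=2−2=0
SNF(R) diag = [5, 15] → torsion [5, 15]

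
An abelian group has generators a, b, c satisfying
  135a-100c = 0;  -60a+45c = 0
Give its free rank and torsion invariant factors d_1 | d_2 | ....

rank_ℚ(R)=2; free=3−2=1
SNF(R) diag = [5, 15] → torsion [5, 15]

Answer: M ≅ ℤ^1 ⊕ ℤ/5 ⊕ ℤ/15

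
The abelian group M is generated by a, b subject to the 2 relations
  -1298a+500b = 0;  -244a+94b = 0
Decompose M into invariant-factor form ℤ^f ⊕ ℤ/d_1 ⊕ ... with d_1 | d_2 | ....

rank_ℚ(R)=2; free=2−2=0
SNF(R) diag = [2, 6] → torsion [2, 6]

Answer: M ≅ ℤ/2 ⊕ ℤ/6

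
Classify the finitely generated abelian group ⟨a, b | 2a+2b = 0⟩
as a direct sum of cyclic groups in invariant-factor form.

Answer: M ≅ ℤ^1 ⊕ ℤ/2

Derivation:
rank_ℚ(R)=1; free=2−1=1
SNF(R) diag = [2] → torsion [2]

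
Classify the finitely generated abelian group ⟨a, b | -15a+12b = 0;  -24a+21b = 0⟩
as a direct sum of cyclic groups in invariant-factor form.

Answer: M ≅ ℤ/3 ⊕ ℤ/9

Derivation:
rank_ℚ(R)=2; free=2−2=0
SNF(R) diag = [3, 9] → torsion [3, 9]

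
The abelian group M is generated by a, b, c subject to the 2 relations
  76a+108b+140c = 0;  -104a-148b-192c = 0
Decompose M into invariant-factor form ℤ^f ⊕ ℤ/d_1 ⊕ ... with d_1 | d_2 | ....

Answer: M ≅ ℤ^1 ⊕ ℤ/4 ⊕ ℤ/4

Derivation:
rank_ℚ(R)=2; free=3−2=1
SNF(R) diag = [4, 4] → torsion [4, 4]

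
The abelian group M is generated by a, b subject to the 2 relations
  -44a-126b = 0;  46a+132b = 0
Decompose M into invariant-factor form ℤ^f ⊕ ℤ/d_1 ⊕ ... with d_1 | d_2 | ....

rank_ℚ(R)=2; free=2−2=0
SNF(R) diag = [2, 6] → torsion [2, 6]

Answer: M ≅ ℤ/2 ⊕ ℤ/6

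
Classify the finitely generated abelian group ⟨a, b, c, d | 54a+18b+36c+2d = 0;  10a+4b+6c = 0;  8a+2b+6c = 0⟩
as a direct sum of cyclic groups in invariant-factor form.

Answer: M ≅ ℤ^1 ⊕ ℤ/2 ⊕ ℤ/2 ⊕ ℤ/6

Derivation:
rank_ℚ(R)=3; free=4−3=1
SNF(R) diag = [2, 2, 6] → torsion [2, 2, 6]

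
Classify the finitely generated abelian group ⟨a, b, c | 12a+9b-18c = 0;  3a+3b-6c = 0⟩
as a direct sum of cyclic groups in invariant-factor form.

Answer: M ≅ ℤ^1 ⊕ ℤ/3 ⊕ ℤ/3

Derivation:
rank_ℚ(R)=2; free=3−2=1
SNF(R) diag = [3, 3] → torsion [3, 3]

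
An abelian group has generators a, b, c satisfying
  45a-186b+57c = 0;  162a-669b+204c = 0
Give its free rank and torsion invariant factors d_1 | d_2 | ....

Answer: M ≅ ℤ^1 ⊕ ℤ/3 ⊕ ℤ/9

Derivation:
rank_ℚ(R)=2; free=3−2=1
SNF(R) diag = [3, 9] → torsion [3, 9]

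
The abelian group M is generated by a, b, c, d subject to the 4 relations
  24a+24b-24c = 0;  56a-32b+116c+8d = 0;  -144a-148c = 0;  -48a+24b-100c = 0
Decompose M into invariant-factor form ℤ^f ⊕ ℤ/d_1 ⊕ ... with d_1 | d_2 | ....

Answer: M ≅ ℤ/4 ⊕ ℤ/8 ⊕ ℤ/24 ⊕ ℤ/72

Derivation:
rank_ℚ(R)=4; free=4−4=0
SNF(R) diag = [4, 8, 24, 72] → torsion [4, 8, 24, 72]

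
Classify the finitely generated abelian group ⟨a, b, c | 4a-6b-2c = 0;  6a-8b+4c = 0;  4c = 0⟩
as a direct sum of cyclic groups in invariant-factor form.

rank_ℚ(R)=3; free=3−3=0
SNF(R) diag = [2, 2, 4] → torsion [2, 2, 4]

Answer: M ≅ ℤ/2 ⊕ ℤ/2 ⊕ ℤ/4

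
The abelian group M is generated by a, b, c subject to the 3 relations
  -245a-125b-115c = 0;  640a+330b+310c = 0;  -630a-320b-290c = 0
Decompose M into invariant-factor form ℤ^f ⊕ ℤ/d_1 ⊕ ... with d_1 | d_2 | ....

Answer: M ≅ ℤ/5 ⊕ ℤ/10 ⊕ ℤ/30

Derivation:
rank_ℚ(R)=3; free=3−3=0
SNF(R) diag = [5, 10, 30] → torsion [5, 10, 30]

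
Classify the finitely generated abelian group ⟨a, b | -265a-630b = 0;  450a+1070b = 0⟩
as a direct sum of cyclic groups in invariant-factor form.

rank_ℚ(R)=2; free=2−2=0
SNF(R) diag = [5, 10] → torsion [5, 10]

Answer: M ≅ ℤ/5 ⊕ ℤ/10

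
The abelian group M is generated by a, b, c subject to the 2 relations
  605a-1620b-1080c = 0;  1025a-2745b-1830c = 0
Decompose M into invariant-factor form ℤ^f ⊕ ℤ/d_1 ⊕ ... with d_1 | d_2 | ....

rank_ℚ(R)=2; free=3−2=1
SNF(R) diag = [5, 15] → torsion [5, 15]

Answer: M ≅ ℤ^1 ⊕ ℤ/5 ⊕ ℤ/15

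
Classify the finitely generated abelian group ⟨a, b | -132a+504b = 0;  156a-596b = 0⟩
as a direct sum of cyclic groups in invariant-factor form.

rank_ℚ(R)=2; free=2−2=0
SNF(R) diag = [4, 12] → torsion [4, 12]

Answer: M ≅ ℤ/4 ⊕ ℤ/12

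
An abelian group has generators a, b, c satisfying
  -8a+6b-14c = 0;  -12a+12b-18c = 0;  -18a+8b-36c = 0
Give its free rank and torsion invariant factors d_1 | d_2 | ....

rank_ℚ(R)=3; free=3−3=0
SNF(R) diag = [2, 2, 6] → torsion [2, 2, 6]

Answer: M ≅ ℤ/2 ⊕ ℤ/2 ⊕ ℤ/6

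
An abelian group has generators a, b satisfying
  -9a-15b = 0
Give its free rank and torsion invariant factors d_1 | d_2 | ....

Answer: M ≅ ℤ^1 ⊕ ℤ/3

Derivation:
rank_ℚ(R)=1; free=2−1=1
SNF(R) diag = [3] → torsion [3]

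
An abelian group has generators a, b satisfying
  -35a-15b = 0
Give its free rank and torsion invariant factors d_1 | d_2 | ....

rank_ℚ(R)=1; free=2−1=1
SNF(R) diag = [5] → torsion [5]

Answer: M ≅ ℤ^1 ⊕ ℤ/5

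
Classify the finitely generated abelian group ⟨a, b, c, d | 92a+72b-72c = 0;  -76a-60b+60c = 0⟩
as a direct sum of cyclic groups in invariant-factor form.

rank_ℚ(R)=2; free=4−2=2
SNF(R) diag = [4, 12] → torsion [4, 12]

Answer: M ≅ ℤ^2 ⊕ ℤ/4 ⊕ ℤ/12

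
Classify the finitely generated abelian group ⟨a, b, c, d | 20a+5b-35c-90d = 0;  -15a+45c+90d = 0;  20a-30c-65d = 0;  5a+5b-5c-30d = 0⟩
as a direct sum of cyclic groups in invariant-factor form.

Answer: M ≅ ℤ/5 ⊕ ℤ/5 ⊕ ℤ/15 ⊕ ℤ/15

Derivation:
rank_ℚ(R)=4; free=4−4=0
SNF(R) diag = [5, 5, 15, 15] → torsion [5, 5, 15, 15]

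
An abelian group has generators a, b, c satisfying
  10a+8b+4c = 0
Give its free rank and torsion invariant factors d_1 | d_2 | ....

Answer: M ≅ ℤ^2 ⊕ ℤ/2

Derivation:
rank_ℚ(R)=1; free=3−1=2
SNF(R) diag = [2] → torsion [2]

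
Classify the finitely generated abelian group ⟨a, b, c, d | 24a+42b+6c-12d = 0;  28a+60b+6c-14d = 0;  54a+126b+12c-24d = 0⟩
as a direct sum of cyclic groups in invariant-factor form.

Answer: M ≅ ℤ^1 ⊕ ℤ/2 ⊕ ℤ/6 ⊕ ℤ/6

Derivation:
rank_ℚ(R)=3; free=4−3=1
SNF(R) diag = [2, 6, 6] → torsion [2, 6, 6]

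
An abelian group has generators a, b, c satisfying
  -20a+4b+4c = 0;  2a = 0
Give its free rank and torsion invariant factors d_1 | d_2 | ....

Answer: M ≅ ℤ^1 ⊕ ℤ/2 ⊕ ℤ/4

Derivation:
rank_ℚ(R)=2; free=3−2=1
SNF(R) diag = [2, 4] → torsion [2, 4]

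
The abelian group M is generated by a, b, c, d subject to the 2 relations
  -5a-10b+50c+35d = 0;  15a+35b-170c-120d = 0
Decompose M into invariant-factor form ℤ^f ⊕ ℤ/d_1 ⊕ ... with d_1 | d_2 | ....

rank_ℚ(R)=2; free=4−2=2
SNF(R) diag = [5, 5] → torsion [5, 5]

Answer: M ≅ ℤ^2 ⊕ ℤ/5 ⊕ ℤ/5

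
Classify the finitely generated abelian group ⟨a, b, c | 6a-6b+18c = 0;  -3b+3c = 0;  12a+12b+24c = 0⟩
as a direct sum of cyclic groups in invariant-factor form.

rank_ℚ(R)=3; free=3−3=0
SNF(R) diag = [3, 6, 12] → torsion [3, 6, 12]

Answer: M ≅ ℤ/3 ⊕ ℤ/6 ⊕ ℤ/12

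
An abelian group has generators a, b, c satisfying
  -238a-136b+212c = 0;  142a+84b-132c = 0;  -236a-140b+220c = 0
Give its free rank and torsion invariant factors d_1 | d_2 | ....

Answer: M ≅ ℤ/2 ⊕ ℤ/4 ⊕ ℤ/12

Derivation:
rank_ℚ(R)=3; free=3−3=0
SNF(R) diag = [2, 4, 12] → torsion [2, 4, 12]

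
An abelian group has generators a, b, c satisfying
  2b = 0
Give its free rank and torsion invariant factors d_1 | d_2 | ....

rank_ℚ(R)=1; free=3−1=2
SNF(R) diag = [2] → torsion [2]

Answer: M ≅ ℤ^2 ⊕ ℤ/2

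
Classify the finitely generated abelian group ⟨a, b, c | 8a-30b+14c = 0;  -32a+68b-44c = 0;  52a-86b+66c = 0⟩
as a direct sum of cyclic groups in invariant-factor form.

rank_ℚ(R)=3; free=3−3=0
SNF(R) diag = [2, 4, 8] → torsion [2, 4, 8]

Answer: M ≅ ℤ/2 ⊕ ℤ/4 ⊕ ℤ/8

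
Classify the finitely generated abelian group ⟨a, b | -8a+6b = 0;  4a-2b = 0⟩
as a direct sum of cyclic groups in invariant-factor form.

rank_ℚ(R)=2; free=2−2=0
SNF(R) diag = [2, 4] → torsion [2, 4]

Answer: M ≅ ℤ/2 ⊕ ℤ/4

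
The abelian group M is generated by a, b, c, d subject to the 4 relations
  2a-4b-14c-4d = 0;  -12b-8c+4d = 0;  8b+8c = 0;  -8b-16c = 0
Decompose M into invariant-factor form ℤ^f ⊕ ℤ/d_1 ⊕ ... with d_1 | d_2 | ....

Answer: M ≅ ℤ/2 ⊕ ℤ/4 ⊕ ℤ/8 ⊕ ℤ/8

Derivation:
rank_ℚ(R)=4; free=4−4=0
SNF(R) diag = [2, 4, 8, 8] → torsion [2, 4, 8, 8]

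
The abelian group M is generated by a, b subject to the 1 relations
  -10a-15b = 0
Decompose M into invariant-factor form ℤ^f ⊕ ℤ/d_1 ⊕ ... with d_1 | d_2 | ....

Answer: M ≅ ℤ^1 ⊕ ℤ/5

Derivation:
rank_ℚ(R)=1; free=2−1=1
SNF(R) diag = [5] → torsion [5]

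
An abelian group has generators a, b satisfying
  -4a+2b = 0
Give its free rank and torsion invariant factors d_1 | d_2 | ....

Answer: M ≅ ℤ^1 ⊕ ℤ/2

Derivation:
rank_ℚ(R)=1; free=2−1=1
SNF(R) diag = [2] → torsion [2]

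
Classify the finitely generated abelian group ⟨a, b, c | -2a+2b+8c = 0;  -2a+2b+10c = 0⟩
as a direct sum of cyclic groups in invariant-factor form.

Answer: M ≅ ℤ^1 ⊕ ℤ/2 ⊕ ℤ/2

Derivation:
rank_ℚ(R)=2; free=3−2=1
SNF(R) diag = [2, 2] → torsion [2, 2]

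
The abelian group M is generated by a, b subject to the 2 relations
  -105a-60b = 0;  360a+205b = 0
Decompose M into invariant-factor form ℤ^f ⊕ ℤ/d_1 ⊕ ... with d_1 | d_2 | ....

Answer: M ≅ ℤ/5 ⊕ ℤ/15

Derivation:
rank_ℚ(R)=2; free=2−2=0
SNF(R) diag = [5, 15] → torsion [5, 15]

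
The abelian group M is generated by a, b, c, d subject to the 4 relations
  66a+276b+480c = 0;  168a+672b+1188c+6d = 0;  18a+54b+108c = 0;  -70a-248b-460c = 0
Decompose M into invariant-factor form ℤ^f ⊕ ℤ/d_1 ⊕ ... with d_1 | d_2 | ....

rank_ℚ(R)=4; free=4−4=0
SNF(R) diag = [2, 6, 18, 36] → torsion [2, 6, 18, 36]

Answer: M ≅ ℤ/2 ⊕ ℤ/6 ⊕ ℤ/18 ⊕ ℤ/36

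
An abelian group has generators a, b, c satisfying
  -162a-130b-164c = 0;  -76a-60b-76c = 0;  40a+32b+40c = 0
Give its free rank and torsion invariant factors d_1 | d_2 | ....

Answer: M ≅ ℤ/2 ⊕ ℤ/4 ⊕ ℤ/8

Derivation:
rank_ℚ(R)=3; free=3−3=0
SNF(R) diag = [2, 4, 8] → torsion [2, 4, 8]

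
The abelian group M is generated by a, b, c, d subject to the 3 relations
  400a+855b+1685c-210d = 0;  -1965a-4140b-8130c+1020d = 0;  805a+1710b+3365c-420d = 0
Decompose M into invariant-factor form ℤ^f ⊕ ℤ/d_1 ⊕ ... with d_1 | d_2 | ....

Answer: M ≅ ℤ^1 ⊕ ℤ/5 ⊕ ℤ/15 ⊕ ℤ/45

Derivation:
rank_ℚ(R)=3; free=4−3=1
SNF(R) diag = [5, 15, 45] → torsion [5, 15, 45]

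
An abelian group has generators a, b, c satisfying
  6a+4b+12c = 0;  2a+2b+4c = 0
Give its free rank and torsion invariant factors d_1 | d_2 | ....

rank_ℚ(R)=2; free=3−2=1
SNF(R) diag = [2, 2] → torsion [2, 2]

Answer: M ≅ ℤ^1 ⊕ ℤ/2 ⊕ ℤ/2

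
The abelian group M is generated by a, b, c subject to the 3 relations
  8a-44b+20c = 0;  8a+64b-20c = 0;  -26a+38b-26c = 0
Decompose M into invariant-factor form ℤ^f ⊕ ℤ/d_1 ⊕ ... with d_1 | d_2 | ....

rank_ℚ(R)=3; free=3−3=0
SNF(R) diag = [2, 4, 12] → torsion [2, 4, 12]

Answer: M ≅ ℤ/2 ⊕ ℤ/4 ⊕ ℤ/12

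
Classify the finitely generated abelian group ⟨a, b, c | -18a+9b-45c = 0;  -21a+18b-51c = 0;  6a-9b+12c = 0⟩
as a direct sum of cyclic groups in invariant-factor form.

Answer: M ≅ ℤ/3 ⊕ ℤ/9 ⊕ ℤ/9

Derivation:
rank_ℚ(R)=3; free=3−3=0
SNF(R) diag = [3, 9, 9] → torsion [3, 9, 9]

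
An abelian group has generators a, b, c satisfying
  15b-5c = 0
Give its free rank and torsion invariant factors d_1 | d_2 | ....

Answer: M ≅ ℤ^2 ⊕ ℤ/5

Derivation:
rank_ℚ(R)=1; free=3−1=2
SNF(R) diag = [5] → torsion [5]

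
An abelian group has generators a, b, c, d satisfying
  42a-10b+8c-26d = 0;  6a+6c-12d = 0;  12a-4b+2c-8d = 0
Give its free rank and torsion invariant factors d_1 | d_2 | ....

Answer: M ≅ ℤ^1 ⊕ ℤ/2 ⊕ ℤ/6 ⊕ ℤ/18

Derivation:
rank_ℚ(R)=3; free=4−3=1
SNF(R) diag = [2, 6, 18] → torsion [2, 6, 18]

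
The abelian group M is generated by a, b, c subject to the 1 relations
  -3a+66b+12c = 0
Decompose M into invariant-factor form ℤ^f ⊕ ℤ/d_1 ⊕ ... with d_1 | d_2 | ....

rank_ℚ(R)=1; free=3−1=2
SNF(R) diag = [3] → torsion [3]

Answer: M ≅ ℤ^2 ⊕ ℤ/3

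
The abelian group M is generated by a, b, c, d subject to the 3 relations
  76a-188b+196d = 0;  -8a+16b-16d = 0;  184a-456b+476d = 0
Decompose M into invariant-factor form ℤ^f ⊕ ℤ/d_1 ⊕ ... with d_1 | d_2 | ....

rank_ℚ(R)=3; free=4−3=1
SNF(R) diag = [4, 4, 8] → torsion [4, 4, 8]

Answer: M ≅ ℤ^1 ⊕ ℤ/4 ⊕ ℤ/4 ⊕ ℤ/8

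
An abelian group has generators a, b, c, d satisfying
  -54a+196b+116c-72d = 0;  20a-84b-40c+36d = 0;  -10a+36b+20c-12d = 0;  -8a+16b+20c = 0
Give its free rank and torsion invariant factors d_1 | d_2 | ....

Answer: M ≅ ℤ/2 ⊕ ℤ/4 ⊕ ℤ/4 ⊕ ℤ/12

Derivation:
rank_ℚ(R)=4; free=4−4=0
SNF(R) diag = [2, 4, 4, 12] → torsion [2, 4, 4, 12]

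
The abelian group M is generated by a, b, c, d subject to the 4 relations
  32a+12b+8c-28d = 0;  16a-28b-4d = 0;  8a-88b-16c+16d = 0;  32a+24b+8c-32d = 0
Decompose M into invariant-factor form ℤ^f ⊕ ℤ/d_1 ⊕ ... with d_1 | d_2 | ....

rank_ℚ(R)=4; free=4−4=0
SNF(R) diag = [4, 8, 8, 8] → torsion [4, 8, 8, 8]

Answer: M ≅ ℤ/4 ⊕ ℤ/8 ⊕ ℤ/8 ⊕ ℤ/8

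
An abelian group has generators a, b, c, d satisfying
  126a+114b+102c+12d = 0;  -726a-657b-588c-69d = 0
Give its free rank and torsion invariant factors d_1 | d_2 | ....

rank_ℚ(R)=2; free=4−2=2
SNF(R) diag = [3, 6] → torsion [3, 6]

Answer: M ≅ ℤ^2 ⊕ ℤ/3 ⊕ ℤ/6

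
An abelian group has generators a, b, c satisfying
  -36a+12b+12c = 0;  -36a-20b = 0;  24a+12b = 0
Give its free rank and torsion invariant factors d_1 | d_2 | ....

Answer: M ≅ ℤ/4 ⊕ ℤ/12 ⊕ ℤ/12

Derivation:
rank_ℚ(R)=3; free=3−3=0
SNF(R) diag = [4, 12, 12] → torsion [4, 12, 12]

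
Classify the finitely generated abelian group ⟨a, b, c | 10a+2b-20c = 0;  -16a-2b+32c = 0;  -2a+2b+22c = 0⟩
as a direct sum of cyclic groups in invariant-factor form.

Answer: M ≅ ℤ/2 ⊕ ℤ/6 ⊕ ℤ/18

Derivation:
rank_ℚ(R)=3; free=3−3=0
SNF(R) diag = [2, 6, 18] → torsion [2, 6, 18]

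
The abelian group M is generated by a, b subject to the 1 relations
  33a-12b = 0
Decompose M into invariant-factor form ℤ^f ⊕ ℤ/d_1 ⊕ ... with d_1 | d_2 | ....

rank_ℚ(R)=1; free=2−1=1
SNF(R) diag = [3] → torsion [3]

Answer: M ≅ ℤ^1 ⊕ ℤ/3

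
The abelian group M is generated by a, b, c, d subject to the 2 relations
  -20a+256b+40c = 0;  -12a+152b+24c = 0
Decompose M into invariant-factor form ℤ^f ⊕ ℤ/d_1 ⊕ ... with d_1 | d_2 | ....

Answer: M ≅ ℤ^2 ⊕ ℤ/4 ⊕ ℤ/8

Derivation:
rank_ℚ(R)=2; free=4−2=2
SNF(R) diag = [4, 8] → torsion [4, 8]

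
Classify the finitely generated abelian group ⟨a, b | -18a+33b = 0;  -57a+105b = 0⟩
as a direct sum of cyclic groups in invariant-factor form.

rank_ℚ(R)=2; free=2−2=0
SNF(R) diag = [3, 3] → torsion [3, 3]

Answer: M ≅ ℤ/3 ⊕ ℤ/3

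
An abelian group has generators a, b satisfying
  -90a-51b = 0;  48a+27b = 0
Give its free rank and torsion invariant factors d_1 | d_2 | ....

Answer: M ≅ ℤ/3 ⊕ ℤ/6

Derivation:
rank_ℚ(R)=2; free=2−2=0
SNF(R) diag = [3, 6] → torsion [3, 6]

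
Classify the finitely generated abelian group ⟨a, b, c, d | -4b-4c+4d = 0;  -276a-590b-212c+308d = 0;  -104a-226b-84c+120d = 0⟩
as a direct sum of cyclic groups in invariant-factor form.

Answer: M ≅ ℤ^1 ⊕ ℤ/2 ⊕ ℤ/4 ⊕ ℤ/12

Derivation:
rank_ℚ(R)=3; free=4−3=1
SNF(R) diag = [2, 4, 12] → torsion [2, 4, 12]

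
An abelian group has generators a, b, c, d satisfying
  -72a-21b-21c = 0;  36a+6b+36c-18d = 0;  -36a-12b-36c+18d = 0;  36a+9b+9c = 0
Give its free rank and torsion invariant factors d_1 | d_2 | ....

rank_ℚ(R)=4; free=4−4=0
SNF(R) diag = [3, 6, 18, 36] → torsion [3, 6, 18, 36]

Answer: M ≅ ℤ/3 ⊕ ℤ/6 ⊕ ℤ/18 ⊕ ℤ/36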